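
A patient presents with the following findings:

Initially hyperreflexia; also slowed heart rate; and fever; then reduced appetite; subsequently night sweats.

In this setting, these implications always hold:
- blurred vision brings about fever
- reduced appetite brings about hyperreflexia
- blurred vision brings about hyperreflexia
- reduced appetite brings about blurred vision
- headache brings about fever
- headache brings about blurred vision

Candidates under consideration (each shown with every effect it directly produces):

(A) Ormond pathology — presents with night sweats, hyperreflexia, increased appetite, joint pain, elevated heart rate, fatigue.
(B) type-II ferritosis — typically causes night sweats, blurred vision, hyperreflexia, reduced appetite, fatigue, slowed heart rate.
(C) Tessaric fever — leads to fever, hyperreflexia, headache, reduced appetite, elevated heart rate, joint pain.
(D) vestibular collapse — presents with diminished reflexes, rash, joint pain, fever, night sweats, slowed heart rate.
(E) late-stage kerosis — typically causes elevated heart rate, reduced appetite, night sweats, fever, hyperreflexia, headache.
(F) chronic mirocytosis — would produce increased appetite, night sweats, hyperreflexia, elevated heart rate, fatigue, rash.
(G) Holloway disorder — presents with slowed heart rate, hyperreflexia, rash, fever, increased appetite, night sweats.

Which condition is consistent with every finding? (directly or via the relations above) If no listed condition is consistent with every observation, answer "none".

B

For each candidate, compare predicted effects to what was observed:
(A) Ormond pathology — hyperreflexia match; slowed heart rate miss; fever miss; reduced appetite miss; night sweats match
(B) type-II ferritosis — hyperreflexia match; slowed heart rate match; fever match (via blurred vision → fever); reduced appetite match; night sweats match
(C) Tessaric fever — hyperreflexia match; slowed heart rate miss; fever match; reduced appetite match; night sweats miss
(D) vestibular collapse — fails on hyperreflexia, reduced appetite (predicts diminished reflexes, not hyperreflexia)
(E) late-stage kerosis — fails on slowed heart rate (predicts elevated heart rate, not slowed heart rate)
(F) chronic mirocytosis — hyperreflexia match; slowed heart rate miss; fever miss; reduced appetite miss; night sweats match
(G) Holloway disorder — hyperreflexia match; slowed heart rate match; fever match; reduced appetite miss; night sweats match
(B) is the only candidate with no mismatches.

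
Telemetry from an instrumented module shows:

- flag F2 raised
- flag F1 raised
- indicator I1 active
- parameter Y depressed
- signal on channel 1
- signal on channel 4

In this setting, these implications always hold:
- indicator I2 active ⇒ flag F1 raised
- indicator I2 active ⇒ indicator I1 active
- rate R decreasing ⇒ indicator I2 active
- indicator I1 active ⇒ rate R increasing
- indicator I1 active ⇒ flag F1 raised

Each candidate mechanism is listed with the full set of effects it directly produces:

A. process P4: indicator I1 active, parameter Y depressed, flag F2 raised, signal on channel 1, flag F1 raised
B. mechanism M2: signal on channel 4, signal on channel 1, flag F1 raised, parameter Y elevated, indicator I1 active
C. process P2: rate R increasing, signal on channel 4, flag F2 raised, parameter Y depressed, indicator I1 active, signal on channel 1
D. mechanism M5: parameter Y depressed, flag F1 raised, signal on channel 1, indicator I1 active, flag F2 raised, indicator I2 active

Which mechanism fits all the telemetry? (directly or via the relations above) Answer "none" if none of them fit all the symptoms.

C

Testing each hypothesis:
(A) process P4 — does not account for signal on channel 4
(B) mechanism M2 — fails on flag F2 raised, parameter Y depressed (predicts parameter Y elevated, not parameter Y depressed)
(C) process P2 — flag F2 raised +; flag F1 raised + (via indicator I1 active → flag F1 raised); indicator I1 active +; parameter Y depressed +; signal on channel 1 +; signal on channel 4 +
(D) mechanism M5 — does not account for signal on channel 4
(C) alone accounts for all the evidence.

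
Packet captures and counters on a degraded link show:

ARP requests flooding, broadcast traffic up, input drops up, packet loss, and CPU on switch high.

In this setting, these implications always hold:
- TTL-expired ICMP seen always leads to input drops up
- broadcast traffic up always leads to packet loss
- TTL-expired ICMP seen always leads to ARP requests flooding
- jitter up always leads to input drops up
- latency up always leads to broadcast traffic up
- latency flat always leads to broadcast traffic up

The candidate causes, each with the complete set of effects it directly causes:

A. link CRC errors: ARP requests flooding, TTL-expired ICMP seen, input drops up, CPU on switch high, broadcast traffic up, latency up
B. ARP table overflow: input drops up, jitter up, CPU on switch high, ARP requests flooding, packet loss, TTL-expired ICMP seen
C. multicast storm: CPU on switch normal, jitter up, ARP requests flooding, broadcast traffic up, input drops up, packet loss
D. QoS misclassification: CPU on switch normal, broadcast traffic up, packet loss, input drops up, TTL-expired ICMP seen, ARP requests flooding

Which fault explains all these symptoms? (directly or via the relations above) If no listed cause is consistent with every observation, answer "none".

Per-candidate check:
(A) link CRC errors — accounts for every observation (packet loss by broadcast traffic up → packet loss)
(B) ARP table overflow — ARP requests flooding ✓; broadcast traffic up ✗; input drops up ✓; packet loss ✓; CPU on switch high ✓
(C) multicast storm — fails on CPU on switch high (predicts CPU on switch normal, not CPU on switch high)
(D) QoS misclassification — ARP requests flooding ✓; broadcast traffic up ✓; input drops up ✓; packet loss ✓; CPU on switch high ✗
(A) is the only candidate with no mismatches.

A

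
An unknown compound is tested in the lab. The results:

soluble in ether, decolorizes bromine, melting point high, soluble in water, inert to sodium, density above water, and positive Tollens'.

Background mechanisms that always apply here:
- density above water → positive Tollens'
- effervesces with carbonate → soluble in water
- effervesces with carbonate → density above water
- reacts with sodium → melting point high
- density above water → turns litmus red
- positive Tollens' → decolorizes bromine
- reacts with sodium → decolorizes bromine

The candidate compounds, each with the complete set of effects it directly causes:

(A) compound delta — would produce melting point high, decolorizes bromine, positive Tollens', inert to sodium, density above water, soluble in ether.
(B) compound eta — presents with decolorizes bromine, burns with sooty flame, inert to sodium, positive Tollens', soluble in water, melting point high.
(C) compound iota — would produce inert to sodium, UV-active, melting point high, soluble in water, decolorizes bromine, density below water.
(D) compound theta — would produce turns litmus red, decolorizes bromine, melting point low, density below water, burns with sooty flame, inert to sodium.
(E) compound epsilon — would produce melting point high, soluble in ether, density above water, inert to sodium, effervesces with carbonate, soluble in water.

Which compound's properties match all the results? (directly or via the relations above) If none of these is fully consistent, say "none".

Checking each candidate against the observations:
(A) compound delta — does not account for soluble in water
(B) compound eta — soluble in ether NO; decolorizes bromine yes; melting point high yes; soluble in water yes; inert to sodium yes; density above water NO; positive Tollens' yes
(C) compound iota — fails on soluble in ether, density above water, positive Tollens' (predicts density below water, not density above water)
(D) compound theta — soluble in ether NO; decolorizes bromine yes; melting point high NO; soluble in water NO; inert to sodium yes; density above water NO; positive Tollens' NO
(E) compound epsilon — soluble in ether yes; decolorizes bromine yes (via density above water → positive Tollens' → decolorizes bromine); melting point high yes; soluble in water yes; inert to sodium yes; density above water yes; positive Tollens' yes (via density above water → positive Tollens')
(E) alone accounts for all the evidence.

E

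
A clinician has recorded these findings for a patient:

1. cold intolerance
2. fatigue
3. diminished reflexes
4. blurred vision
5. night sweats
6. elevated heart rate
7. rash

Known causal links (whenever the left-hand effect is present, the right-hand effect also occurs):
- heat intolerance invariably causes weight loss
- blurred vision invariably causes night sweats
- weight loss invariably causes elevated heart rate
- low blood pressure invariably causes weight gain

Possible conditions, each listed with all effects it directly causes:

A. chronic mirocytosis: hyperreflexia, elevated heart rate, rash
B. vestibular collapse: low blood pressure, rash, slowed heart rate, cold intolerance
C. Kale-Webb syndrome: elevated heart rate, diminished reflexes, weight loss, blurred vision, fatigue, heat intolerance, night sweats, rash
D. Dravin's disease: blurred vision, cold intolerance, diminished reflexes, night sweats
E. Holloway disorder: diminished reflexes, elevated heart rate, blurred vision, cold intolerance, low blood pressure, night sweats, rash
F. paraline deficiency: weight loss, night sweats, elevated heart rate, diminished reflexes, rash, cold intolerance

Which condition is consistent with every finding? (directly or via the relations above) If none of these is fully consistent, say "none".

none

Testing each hypothesis:
(A) chronic mirocytosis — cold intolerance ✗; fatigue ✗; diminished reflexes ✗; blurred vision ✗; night sweats ✗; elevated heart rate ✓; rash ✓
(B) vestibular collapse — fails on fatigue, diminished reflexes, blurred vision, night sweats, elevated heart rate (predicts slowed heart rate, not elevated heart rate)
(C) Kale-Webb syndrome — fails on cold intolerance (predicts heat intolerance, not cold intolerance)
(D) Dravin's disease — cold intolerance ✓; fatigue ✗; diminished reflexes ✓; blurred vision ✓; night sweats ✓; elevated heart rate ✗; rash ✗
(E) Holloway disorder — cold intolerance ✓; fatigue ✗; diminished reflexes ✓; blurred vision ✓; night sweats ✓; elevated heart rate ✓; rash ✓
(F) paraline deficiency — cold intolerance ✓; fatigue ✗; diminished reflexes ✓; blurred vision ✗; night sweats ✓; elevated heart rate ✓; rash ✓
None of the listed candidates fits everything.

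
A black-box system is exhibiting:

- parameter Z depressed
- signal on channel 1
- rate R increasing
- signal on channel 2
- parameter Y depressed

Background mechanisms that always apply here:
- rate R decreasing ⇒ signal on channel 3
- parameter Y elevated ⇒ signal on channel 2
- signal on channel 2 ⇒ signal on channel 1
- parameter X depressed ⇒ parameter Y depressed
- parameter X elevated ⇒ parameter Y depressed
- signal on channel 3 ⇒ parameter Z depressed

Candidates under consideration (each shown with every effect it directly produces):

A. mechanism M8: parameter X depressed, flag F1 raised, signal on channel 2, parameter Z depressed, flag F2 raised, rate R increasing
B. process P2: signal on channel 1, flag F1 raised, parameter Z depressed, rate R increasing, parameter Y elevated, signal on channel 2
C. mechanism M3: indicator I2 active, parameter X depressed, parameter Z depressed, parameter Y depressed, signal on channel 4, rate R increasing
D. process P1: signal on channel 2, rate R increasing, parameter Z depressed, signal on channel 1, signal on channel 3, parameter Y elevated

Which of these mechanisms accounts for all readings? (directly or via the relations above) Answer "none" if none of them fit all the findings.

A

Checking each candidate against the observations:
(A) mechanism M8 — accounts for every observation (signal on channel 1 by signal on channel 2 → signal on channel 1)
(B) process P2 — parameter Z depressed yes; signal on channel 1 yes; rate R increasing yes; signal on channel 2 yes; parameter Y depressed NO
(C) mechanism M3 — parameter Z depressed yes; signal on channel 1 NO; rate R increasing yes; signal on channel 2 NO; parameter Y depressed yes
(D) process P1 — parameter Z depressed yes; signal on channel 1 yes; rate R increasing yes; signal on channel 2 yes; parameter Y depressed NO
(A) alone accounts for all the evidence.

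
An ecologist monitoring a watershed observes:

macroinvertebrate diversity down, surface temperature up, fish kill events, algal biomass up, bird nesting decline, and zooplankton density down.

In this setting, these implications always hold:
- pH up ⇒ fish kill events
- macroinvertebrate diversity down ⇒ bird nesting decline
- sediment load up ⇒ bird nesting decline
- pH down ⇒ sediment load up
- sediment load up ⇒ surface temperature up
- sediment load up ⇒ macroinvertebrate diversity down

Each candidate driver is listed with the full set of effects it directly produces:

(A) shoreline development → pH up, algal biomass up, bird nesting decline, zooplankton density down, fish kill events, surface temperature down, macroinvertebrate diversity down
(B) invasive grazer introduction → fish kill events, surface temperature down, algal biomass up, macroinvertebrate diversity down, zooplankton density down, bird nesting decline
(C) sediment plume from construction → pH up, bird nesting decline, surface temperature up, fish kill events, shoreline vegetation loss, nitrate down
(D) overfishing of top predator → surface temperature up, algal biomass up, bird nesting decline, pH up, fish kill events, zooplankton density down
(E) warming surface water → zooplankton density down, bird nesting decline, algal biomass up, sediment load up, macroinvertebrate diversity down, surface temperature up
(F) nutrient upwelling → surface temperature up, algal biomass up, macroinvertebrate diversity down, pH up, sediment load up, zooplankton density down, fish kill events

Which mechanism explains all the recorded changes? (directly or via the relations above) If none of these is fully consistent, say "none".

F

Checking each candidate against the observations:
(A) shoreline development — macroinvertebrate diversity down +; surface temperature up -; fish kill events +; algal biomass up +; bird nesting decline +; zooplankton density down +
(B) invasive grazer introduction — fails on surface temperature up (predicts surface temperature down, not surface temperature up)
(C) sediment plume from construction — macroinvertebrate diversity down -; surface temperature up +; fish kill events +; algal biomass up -; bird nesting decline +; zooplankton density down -
(D) overfishing of top predator — does not account for macroinvertebrate diversity down
(E) warming surface water — does not account for fish kill events
(F) nutrient upwelling — macroinvertebrate diversity down +; surface temperature up +; fish kill events +; algal biomass up +; bird nesting decline + (via macroinvertebrate diversity down → bird nesting decline); zooplankton density down +
Only (F) is consistent with every observation.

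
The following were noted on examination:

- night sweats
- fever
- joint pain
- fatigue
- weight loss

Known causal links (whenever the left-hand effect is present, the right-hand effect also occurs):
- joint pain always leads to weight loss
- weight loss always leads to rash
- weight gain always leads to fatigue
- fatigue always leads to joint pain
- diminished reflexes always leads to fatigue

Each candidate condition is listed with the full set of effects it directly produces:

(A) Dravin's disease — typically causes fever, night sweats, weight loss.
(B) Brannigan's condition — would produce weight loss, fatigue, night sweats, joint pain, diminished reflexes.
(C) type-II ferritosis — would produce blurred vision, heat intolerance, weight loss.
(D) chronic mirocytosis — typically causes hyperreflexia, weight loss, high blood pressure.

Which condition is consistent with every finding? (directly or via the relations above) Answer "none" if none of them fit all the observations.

none

Testing each hypothesis:
(A) Dravin's disease — does not account for joint pain, fatigue
(B) Brannigan's condition — night sweats match; fever miss; joint pain match; fatigue match; weight loss match
(C) type-II ferritosis — night sweats miss; fever miss; joint pain miss; fatigue miss; weight loss match
(D) chronic mirocytosis — does not account for night sweats, fever, joint pain, fatigue
No candidate is consistent with all observations.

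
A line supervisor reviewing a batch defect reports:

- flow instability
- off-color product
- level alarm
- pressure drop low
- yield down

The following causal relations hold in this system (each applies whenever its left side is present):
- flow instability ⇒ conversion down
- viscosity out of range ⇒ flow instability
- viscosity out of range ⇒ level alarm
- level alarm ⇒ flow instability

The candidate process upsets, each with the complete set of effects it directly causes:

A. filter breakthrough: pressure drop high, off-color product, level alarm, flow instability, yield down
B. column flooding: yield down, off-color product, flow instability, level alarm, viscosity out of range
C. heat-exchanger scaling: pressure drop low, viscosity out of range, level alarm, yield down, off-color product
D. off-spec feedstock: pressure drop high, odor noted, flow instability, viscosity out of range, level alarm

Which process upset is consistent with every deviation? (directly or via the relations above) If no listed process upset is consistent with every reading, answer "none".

Checking each candidate against the observations:
(A) filter breakthrough — flow instability match; off-color product match; level alarm match; pressure drop low miss; yield down match
(B) column flooding — flow instability match; off-color product match; level alarm match; pressure drop low miss; yield down match
(C) heat-exchanger scaling — accounts for every observation (flow instability via level alarm → flow instability)
(D) off-spec feedstock — fails on off-color product, pressure drop low, yield down (predicts pressure drop high, not pressure drop low)
(C) is the only candidate with no mismatches.

C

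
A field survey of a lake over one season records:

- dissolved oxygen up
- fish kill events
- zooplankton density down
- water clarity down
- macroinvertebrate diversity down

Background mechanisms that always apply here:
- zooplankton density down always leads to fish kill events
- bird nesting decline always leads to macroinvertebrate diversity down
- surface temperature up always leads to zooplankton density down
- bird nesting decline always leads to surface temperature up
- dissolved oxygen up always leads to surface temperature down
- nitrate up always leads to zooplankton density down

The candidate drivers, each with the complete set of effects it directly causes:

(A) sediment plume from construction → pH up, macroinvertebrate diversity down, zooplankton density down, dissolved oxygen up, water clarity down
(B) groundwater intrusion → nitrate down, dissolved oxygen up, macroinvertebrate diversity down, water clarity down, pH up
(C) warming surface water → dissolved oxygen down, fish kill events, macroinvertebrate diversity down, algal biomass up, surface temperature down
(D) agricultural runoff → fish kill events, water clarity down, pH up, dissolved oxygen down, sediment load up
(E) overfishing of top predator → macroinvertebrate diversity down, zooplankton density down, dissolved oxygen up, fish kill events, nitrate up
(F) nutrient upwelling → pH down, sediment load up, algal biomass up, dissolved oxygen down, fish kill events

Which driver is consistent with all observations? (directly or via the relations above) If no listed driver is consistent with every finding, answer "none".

Per-candidate check:
(A) sediment plume from construction — dissolved oxygen up match; fish kill events match (by zooplankton density down → fish kill events); zooplankton density down match; water clarity down match; macroinvertebrate diversity down match
(B) groundwater intrusion — does not account for fish kill events, zooplankton density down
(C) warming surface water — dissolved oxygen up miss; fish kill events match; zooplankton density down miss; water clarity down miss; macroinvertebrate diversity down match
(D) agricultural runoff — dissolved oxygen up miss; fish kill events match; zooplankton density down miss; water clarity down match; macroinvertebrate diversity down miss
(E) overfishing of top predator — does not account for water clarity down
(F) nutrient upwelling — dissolved oxygen up miss; fish kill events match; zooplankton density down miss; water clarity down miss; macroinvertebrate diversity down miss
(A) alone accounts for all the evidence.

A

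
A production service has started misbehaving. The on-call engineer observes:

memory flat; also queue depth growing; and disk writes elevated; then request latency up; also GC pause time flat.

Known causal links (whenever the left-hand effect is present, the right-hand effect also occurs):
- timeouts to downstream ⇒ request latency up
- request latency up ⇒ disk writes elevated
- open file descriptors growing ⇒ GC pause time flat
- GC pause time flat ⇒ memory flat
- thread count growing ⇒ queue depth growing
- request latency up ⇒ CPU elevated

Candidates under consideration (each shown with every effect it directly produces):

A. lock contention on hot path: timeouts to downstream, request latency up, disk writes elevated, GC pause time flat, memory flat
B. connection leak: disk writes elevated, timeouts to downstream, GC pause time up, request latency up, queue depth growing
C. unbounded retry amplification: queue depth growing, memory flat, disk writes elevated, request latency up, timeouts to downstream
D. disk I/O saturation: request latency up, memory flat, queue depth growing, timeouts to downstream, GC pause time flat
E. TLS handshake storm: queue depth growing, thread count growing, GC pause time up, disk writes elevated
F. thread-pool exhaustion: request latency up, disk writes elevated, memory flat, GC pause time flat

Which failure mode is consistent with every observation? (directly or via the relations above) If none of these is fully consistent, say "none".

Checking each candidate against the observations:
(A) lock contention on hot path — memory flat match; queue depth growing miss; disk writes elevated match; request latency up match; GC pause time flat match
(B) connection leak — fails on memory flat, GC pause time flat (predicts GC pause time up, not GC pause time flat)
(C) unbounded retry amplification — memory flat match; queue depth growing match; disk writes elevated match; request latency up match; GC pause time flat miss
(D) disk I/O saturation — memory flat match; queue depth growing match; disk writes elevated match (via request latency up → disk writes elevated); request latency up match; GC pause time flat match
(E) TLS handshake storm — memory flat miss; queue depth growing match; disk writes elevated match; request latency up miss; GC pause time flat miss
(F) thread-pool exhaustion — memory flat match; queue depth growing miss; disk writes elevated match; request latency up match; GC pause time flat match
Only (D) is consistent with every observation.

D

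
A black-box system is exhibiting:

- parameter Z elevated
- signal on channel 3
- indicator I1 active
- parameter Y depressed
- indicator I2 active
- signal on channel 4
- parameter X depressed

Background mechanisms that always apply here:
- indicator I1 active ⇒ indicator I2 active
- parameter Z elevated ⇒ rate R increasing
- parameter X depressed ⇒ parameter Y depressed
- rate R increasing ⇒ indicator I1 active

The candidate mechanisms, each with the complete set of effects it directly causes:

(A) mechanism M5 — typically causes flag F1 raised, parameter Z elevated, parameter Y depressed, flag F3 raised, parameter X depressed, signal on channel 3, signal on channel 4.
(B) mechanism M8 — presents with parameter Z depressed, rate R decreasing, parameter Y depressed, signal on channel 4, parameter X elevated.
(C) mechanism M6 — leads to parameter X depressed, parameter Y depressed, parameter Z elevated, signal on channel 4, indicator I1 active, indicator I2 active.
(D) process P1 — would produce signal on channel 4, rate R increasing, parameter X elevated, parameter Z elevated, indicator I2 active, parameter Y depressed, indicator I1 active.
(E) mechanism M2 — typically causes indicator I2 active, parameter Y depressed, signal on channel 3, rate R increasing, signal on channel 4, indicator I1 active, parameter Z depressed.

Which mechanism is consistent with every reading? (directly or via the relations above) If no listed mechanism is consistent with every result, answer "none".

Per-candidate check:
(A) mechanism M5 — accounts for every observation (indicator I1 active by parameter Z elevated → rate R increasing → indicator I1 active)
(B) mechanism M8 — fails on parameter Z elevated, signal on channel 3, indicator I1 active, indicator I2 active, parameter X depressed (predicts parameter Z depressed, not parameter Z elevated; predicts parameter X elevated, not parameter X depressed)
(C) mechanism M6 — does not account for signal on channel 3
(D) process P1 — parameter Z elevated +; signal on channel 3 -; indicator I1 active +; parameter Y depressed +; indicator I2 active +; signal on channel 4 +; parameter X depressed -
(E) mechanism M2 — parameter Z elevated -; signal on channel 3 +; indicator I1 active +; parameter Y depressed +; indicator I2 active +; signal on channel 4 +; parameter X depressed -
(A) is the only candidate with no mismatches.

A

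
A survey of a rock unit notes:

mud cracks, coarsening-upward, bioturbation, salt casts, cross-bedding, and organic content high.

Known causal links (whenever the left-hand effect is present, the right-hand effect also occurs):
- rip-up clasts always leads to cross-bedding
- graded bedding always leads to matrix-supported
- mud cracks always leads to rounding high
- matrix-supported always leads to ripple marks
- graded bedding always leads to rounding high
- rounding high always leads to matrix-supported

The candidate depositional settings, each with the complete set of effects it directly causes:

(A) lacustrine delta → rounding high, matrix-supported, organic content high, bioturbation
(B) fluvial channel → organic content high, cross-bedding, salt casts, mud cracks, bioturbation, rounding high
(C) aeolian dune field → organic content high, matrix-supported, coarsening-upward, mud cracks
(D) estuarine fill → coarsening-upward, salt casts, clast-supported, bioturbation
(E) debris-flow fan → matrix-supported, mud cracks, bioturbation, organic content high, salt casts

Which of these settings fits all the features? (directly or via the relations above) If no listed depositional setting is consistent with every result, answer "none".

Per-candidate check:
(A) lacustrine delta — does not account for mud cracks, coarsening-upward, salt casts, cross-bedding
(B) fluvial channel — mud cracks match; coarsening-upward miss; bioturbation match; salt casts match; cross-bedding match; organic content high match
(C) aeolian dune field — mud cracks match; coarsening-upward match; bioturbation miss; salt casts miss; cross-bedding miss; organic content high match
(D) estuarine fill — does not account for mud cracks, cross-bedding, organic content high
(E) debris-flow fan — mud cracks match; coarsening-upward miss; bioturbation match; salt casts match; cross-bedding miss; organic content high match
None of the listed candidates fits everything.

none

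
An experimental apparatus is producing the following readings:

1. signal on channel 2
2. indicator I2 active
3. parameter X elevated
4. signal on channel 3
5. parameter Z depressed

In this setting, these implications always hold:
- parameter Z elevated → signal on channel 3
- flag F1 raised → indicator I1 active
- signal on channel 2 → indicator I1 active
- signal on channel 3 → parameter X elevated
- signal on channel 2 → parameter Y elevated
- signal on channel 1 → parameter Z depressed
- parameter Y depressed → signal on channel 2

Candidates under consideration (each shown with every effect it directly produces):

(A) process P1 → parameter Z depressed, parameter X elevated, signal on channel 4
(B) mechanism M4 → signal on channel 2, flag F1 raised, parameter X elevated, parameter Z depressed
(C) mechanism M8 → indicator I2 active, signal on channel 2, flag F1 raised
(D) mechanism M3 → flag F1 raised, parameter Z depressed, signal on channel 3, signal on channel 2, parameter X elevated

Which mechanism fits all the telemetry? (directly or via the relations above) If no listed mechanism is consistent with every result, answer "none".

none

Checking each candidate against the observations:
(A) process P1 — does not account for signal on channel 2, indicator I2 active, signal on channel 3
(B) mechanism M4 — does not account for indicator I2 active, signal on channel 3
(C) mechanism M8 — signal on channel 2 match; indicator I2 active match; parameter X elevated miss; signal on channel 3 miss; parameter Z depressed miss
(D) mechanism M3 — does not account for indicator I2 active
Every candidate fails on at least one observation.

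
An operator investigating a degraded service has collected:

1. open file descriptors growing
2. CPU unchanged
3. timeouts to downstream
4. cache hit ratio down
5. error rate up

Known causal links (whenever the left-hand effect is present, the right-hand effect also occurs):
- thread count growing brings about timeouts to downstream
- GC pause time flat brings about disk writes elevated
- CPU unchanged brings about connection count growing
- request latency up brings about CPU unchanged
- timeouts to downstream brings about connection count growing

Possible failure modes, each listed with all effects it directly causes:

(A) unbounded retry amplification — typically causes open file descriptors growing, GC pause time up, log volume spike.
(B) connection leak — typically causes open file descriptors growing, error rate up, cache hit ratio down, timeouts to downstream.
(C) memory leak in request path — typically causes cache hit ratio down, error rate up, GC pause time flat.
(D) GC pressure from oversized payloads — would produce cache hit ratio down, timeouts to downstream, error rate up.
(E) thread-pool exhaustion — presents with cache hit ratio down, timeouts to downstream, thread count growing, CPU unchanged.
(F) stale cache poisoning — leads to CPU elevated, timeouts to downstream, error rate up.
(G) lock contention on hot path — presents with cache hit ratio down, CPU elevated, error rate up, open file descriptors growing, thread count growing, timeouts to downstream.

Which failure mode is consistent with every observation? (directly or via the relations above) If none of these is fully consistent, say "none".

Testing each hypothesis:
(A) unbounded retry amplification — does not account for CPU unchanged, timeouts to downstream, cache hit ratio down, error rate up
(B) connection leak — does not account for CPU unchanged
(C) memory leak in request path — does not account for open file descriptors growing, CPU unchanged, timeouts to downstream
(D) GC pressure from oversized payloads — does not account for open file descriptors growing, CPU unchanged
(E) thread-pool exhaustion — does not account for open file descriptors growing, error rate up
(F) stale cache poisoning — fails on open file descriptors growing, CPU unchanged, cache hit ratio down (predicts CPU elevated, not CPU unchanged)
(G) lock contention on hot path — open file descriptors growing ✓; CPU unchanged ✗; timeouts to downstream ✓; cache hit ratio down ✓; error rate up ✓
No candidate is consistent with all observations.

none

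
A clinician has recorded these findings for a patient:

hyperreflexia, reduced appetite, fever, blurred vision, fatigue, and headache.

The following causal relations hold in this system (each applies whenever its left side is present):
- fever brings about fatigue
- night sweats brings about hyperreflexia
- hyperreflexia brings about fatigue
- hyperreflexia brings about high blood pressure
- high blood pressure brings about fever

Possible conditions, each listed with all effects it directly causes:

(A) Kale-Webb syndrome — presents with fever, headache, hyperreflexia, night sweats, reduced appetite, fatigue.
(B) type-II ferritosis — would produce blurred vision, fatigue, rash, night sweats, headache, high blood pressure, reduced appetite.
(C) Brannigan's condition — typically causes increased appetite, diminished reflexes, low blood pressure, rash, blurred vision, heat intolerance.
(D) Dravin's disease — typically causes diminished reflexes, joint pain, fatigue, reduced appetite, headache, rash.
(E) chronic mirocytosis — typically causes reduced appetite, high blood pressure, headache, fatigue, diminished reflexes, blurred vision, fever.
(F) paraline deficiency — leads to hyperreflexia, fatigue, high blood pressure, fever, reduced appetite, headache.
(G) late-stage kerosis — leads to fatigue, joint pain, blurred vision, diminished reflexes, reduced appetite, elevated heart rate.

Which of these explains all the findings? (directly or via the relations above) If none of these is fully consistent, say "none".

B

Testing each hypothesis:
(A) Kale-Webb syndrome — hyperreflexia ✓; reduced appetite ✓; fever ✓; blurred vision ✗; fatigue ✓; headache ✓
(B) type-II ferritosis — accounts for every observation (hyperreflexia by night sweats → hyperreflexia)
(C) Brannigan's condition — hyperreflexia ✗; reduced appetite ✗; fever ✗; blurred vision ✓; fatigue ✗; headache ✗
(D) Dravin's disease — fails on hyperreflexia, fever, blurred vision (predicts diminished reflexes, not hyperreflexia)
(E) chronic mirocytosis — fails on hyperreflexia (predicts diminished reflexes, not hyperreflexia)
(F) paraline deficiency — does not account for blurred vision
(G) late-stage kerosis — fails on hyperreflexia, fever, headache (predicts diminished reflexes, not hyperreflexia)
(B) is the only candidate with no mismatches.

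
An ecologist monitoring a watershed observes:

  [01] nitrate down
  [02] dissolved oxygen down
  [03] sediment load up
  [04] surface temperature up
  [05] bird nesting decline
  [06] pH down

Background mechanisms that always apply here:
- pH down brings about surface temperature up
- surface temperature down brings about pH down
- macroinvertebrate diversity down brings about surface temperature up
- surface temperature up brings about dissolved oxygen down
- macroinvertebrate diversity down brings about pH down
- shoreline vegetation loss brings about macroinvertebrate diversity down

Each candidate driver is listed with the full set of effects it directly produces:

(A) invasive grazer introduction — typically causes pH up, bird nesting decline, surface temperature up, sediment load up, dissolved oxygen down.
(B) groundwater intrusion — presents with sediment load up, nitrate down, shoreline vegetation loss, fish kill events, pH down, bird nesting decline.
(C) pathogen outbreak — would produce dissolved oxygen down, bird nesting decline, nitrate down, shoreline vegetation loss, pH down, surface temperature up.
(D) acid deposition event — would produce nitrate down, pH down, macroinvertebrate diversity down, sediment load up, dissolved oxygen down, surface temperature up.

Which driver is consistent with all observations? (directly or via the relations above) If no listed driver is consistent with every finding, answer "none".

B

Testing each hypothesis:
(A) invasive grazer introduction — nitrate down NO; dissolved oxygen down yes; sediment load up yes; surface temperature up yes; bird nesting decline yes; pH down NO
(B) groundwater intrusion — nitrate down yes; dissolved oxygen down yes (through pH down → surface temperature up → dissolved oxygen down); sediment load up yes; surface temperature up yes (through pH down → surface temperature up); bird nesting decline yes; pH down yes
(C) pathogen outbreak — nitrate down yes; dissolved oxygen down yes; sediment load up NO; surface temperature up yes; bird nesting decline yes; pH down yes
(D) acid deposition event — does not account for bird nesting decline
(B) alone accounts for all the evidence.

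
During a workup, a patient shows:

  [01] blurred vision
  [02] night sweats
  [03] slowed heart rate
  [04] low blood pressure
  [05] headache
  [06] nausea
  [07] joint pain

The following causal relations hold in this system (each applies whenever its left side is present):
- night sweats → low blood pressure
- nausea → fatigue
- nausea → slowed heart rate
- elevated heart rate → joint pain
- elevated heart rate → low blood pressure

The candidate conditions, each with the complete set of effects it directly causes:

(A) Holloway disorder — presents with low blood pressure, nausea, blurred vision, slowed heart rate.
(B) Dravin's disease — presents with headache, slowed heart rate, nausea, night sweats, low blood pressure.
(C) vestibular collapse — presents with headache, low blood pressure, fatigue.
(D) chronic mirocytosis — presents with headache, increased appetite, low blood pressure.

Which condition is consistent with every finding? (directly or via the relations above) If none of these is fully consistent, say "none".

none

For each candidate, compare predicted effects to what was observed:
(A) Holloway disorder — blurred vision ✓; night sweats ✗; slowed heart rate ✓; low blood pressure ✓; headache ✗; nausea ✓; joint pain ✗
(B) Dravin's disease — blurred vision ✗; night sweats ✓; slowed heart rate ✓; low blood pressure ✓; headache ✓; nausea ✓; joint pain ✗
(C) vestibular collapse — does not account for blurred vision, night sweats, slowed heart rate, nausea, joint pain
(D) chronic mirocytosis — does not account for blurred vision, night sweats, slowed heart rate, nausea, joint pain
Every candidate fails on at least one observation.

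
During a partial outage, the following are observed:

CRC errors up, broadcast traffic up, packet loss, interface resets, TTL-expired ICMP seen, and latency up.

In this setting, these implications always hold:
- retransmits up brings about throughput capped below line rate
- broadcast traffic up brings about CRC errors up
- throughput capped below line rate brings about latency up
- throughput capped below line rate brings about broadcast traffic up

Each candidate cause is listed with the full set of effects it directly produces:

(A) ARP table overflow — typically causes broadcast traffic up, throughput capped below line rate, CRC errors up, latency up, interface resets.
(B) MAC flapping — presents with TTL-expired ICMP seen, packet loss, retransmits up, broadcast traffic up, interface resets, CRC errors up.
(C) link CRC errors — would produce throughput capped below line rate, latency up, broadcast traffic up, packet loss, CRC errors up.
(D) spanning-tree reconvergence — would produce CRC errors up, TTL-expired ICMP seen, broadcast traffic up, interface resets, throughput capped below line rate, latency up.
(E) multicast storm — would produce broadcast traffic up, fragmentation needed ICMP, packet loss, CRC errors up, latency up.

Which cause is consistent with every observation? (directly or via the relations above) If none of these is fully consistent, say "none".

B

Checking each candidate against the observations:
(A) ARP table overflow — CRC errors up match; broadcast traffic up match; packet loss miss; interface resets match; TTL-expired ICMP seen miss; latency up match
(B) MAC flapping — accounts for every observation (latency up via retransmits up → throughput capped below line rate → latency up)
(C) link CRC errors — does not account for interface resets, TTL-expired ICMP seen
(D) spanning-tree reconvergence — does not account for packet loss
(E) multicast storm — does not account for interface resets, TTL-expired ICMP seen
(B) alone accounts for all the evidence.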